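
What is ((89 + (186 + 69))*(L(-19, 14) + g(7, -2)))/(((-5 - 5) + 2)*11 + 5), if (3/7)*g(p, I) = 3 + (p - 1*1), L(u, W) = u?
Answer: -688/83 ≈ -8.2892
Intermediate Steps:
g(p, I) = 14/3 + 7*p/3 (g(p, I) = 7*(3 + (p - 1*1))/3 = 7*(3 + (p - 1))/3 = 7*(3 + (-1 + p))/3 = 7*(2 + p)/3 = 14/3 + 7*p/3)
((89 + (186 + 69))*(L(-19, 14) + g(7, -2)))/(((-5 - 5) + 2)*11 + 5) = ((89 + (186 + 69))*(-19 + (14/3 + (7/3)*7)))/(((-5 - 5) + 2)*11 + 5) = ((89 + 255)*(-19 + (14/3 + 49/3)))/((-10 + 2)*11 + 5) = (344*(-19 + 21))/(-8*11 + 5) = (344*2)/(-88 + 5) = 688/(-83) = 688*(-1/83) = -688/83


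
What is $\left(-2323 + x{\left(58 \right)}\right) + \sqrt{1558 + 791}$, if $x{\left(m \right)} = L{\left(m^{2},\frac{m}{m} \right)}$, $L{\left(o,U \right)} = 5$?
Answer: $-2318 + 9 \sqrt{29} \approx -2269.5$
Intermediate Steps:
$x{\left(m \right)} = 5$
$\left(-2323 + x{\left(58 \right)}\right) + \sqrt{1558 + 791} = \left(-2323 + 5\right) + \sqrt{1558 + 791} = -2318 + \sqrt{2349} = -2318 + 9 \sqrt{29}$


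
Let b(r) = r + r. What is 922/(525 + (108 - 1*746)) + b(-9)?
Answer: -2956/113 ≈ -26.159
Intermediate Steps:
b(r) = 2*r
922/(525 + (108 - 1*746)) + b(-9) = 922/(525 + (108 - 1*746)) + 2*(-9) = 922/(525 + (108 - 746)) - 18 = 922/(525 - 638) - 18 = 922/(-113) - 18 = -1/113*922 - 18 = -922/113 - 18 = -2956/113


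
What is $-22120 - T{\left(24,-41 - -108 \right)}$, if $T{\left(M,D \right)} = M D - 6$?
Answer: $-23722$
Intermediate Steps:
$T{\left(M,D \right)} = -6 + D M$ ($T{\left(M,D \right)} = D M - 6 = -6 + D M$)
$-22120 - T{\left(24,-41 - -108 \right)} = -22120 - \left(-6 + \left(-41 - -108\right) 24\right) = -22120 - \left(-6 + \left(-41 + 108\right) 24\right) = -22120 - \left(-6 + 67 \cdot 24\right) = -22120 - \left(-6 + 1608\right) = -22120 - 1602 = -23722$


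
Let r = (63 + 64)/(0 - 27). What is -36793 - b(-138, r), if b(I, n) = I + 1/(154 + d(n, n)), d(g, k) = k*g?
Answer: -4706319454/128395 ≈ -36655.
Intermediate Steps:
d(g, k) = g*k
r = -127/27 (r = 127/(-27) = 127*(-1/27) = -127/27 ≈ -4.7037)
b(I, n) = I + 1/(154 + n²) (b(I, n) = I + 1/(154 + n*n) = I + 1/(154 + n²))
-36793 - b(-138, r) = -36793 - (1 + 154*(-138) - 138*(-127/27)²)/(154 + (-127/27)²) = -36793 - (1 - 21252 - 138*16129/729)/(154 + 16129/729) = -36793 - (1 - 21252 - 741934/243)/128395/729 = -36793 - 729*(-5905927)/(128395*243) = -36793 - 1*(-17717781/128395) = -36793 + 17717781/128395 = -4706319454/128395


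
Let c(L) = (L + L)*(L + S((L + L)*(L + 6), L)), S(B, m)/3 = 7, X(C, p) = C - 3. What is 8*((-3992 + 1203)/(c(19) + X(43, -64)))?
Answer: -2789/195 ≈ -14.303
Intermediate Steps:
X(C, p) = -3 + C
S(B, m) = 21 (S(B, m) = 3*7 = 21)
c(L) = 2*L*(21 + L) (c(L) = (L + L)*(L + 21) = (2*L)*(21 + L) = 2*L*(21 + L))
8*((-3992 + 1203)/(c(19) + X(43, -64))) = 8*((-3992 + 1203)/(2*19*(21 + 19) + (-3 + 43))) = 8*(-2789/(2*19*40 + 40)) = 8*(-2789/(1520 + 40)) = 8*(-2789/1560) = -2789/195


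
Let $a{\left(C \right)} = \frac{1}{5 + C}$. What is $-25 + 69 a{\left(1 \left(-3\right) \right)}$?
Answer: $\frac{19}{2} \approx 9.5$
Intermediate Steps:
$-25 + 69 a{\left(1 \left(-3\right) \right)} = -25 + \frac{69}{5 + 1 \left(-3\right)} = -25 + \frac{69}{5 - 3} = -25 + \frac{69}{2} = \frac{19}{2}$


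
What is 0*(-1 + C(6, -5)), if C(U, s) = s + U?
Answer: 0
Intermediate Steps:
C(U, s) = U + s
0*(-1 + C(6, -5)) = 0*(-1 + (6 - 5)) = 0*(-1 + 1) = 0*0 = 0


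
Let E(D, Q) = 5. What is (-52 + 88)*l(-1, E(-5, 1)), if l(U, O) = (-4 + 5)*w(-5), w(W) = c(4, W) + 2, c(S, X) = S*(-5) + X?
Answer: -828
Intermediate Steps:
c(S, X) = X - 5*S (c(S, X) = -5*S + X = X - 5*S)
w(W) = -18 + W (w(W) = (W - 5*4) + 2 = (W - 20) + 2 = (-20 + W) + 2 = -18 + W)
l(U, O) = -23 (l(U, O) = (-4 + 5)*(-18 - 5) = 1*(-23) = -23)
(-52 + 88)*l(-1, E(-5, 1)) = (-52 + 88)*(-23) = 36*(-23) = -828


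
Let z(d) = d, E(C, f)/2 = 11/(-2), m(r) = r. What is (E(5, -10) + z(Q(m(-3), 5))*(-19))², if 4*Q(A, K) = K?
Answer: 19321/16 ≈ 1207.6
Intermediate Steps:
E(C, f) = -11 (E(C, f) = 2*(11/(-2)) = 2*(11*(-½)) = 2*(-11/2) = -11)
Q(A, K) = K/4
(E(5, -10) + z(Q(m(-3), 5))*(-19))² = (-11 + ((¼)*5)*(-19))² = (-11 + (5/4)*(-19))² = (-11 - 95/4)² = (-139/4)² = 19321/16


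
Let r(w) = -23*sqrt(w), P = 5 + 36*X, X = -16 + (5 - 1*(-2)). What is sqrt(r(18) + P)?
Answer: sqrt(-319 - 69*sqrt(2)) ≈ 20.41*I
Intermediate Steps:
X = -9 (X = -16 + (5 + 2) = -16 + 7 = -9)
P = -319 (P = 5 + 36*(-9) = 5 - 324 = -319)
sqrt(r(18) + P) = sqrt(-69*sqrt(2) - 319) = sqrt(-319 - 69*sqrt(2))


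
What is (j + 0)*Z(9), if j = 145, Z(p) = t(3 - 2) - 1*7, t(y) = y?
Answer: -870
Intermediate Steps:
Z(p) = -6 (Z(p) = (3 - 2) - 1*7 = 1 - 7 = -6)
(j + 0)*Z(9) = (145 + 0)*(-6) = 145*(-6) = -870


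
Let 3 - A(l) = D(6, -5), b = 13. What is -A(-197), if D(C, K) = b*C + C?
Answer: 81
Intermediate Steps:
D(C, K) = 14*C (D(C, K) = 13*C + C = 14*C)
A(l) = -81 (A(l) = 3 - 14*6 = 3 - 1*84 = 3 - 84 = -81)
-A(-197) = -1*(-81) = 81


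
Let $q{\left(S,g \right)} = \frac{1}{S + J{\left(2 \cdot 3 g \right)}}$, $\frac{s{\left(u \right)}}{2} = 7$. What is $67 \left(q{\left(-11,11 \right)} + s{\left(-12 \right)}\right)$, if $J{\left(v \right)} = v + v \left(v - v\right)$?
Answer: $\frac{51657}{55} \approx 939.22$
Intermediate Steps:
$J{\left(v \right)} = v$ ($J{\left(v \right)} = v + v 0 = v + 0 = v$)
$s{\left(u \right)} = 14$ ($s{\left(u \right)} = 2 \cdot 7 = 14$)
$q{\left(S,g \right)} = \frac{1}{S + 6 g}$ ($q{\left(S,g \right)} = \frac{1}{S + 2 \cdot 3 g} = \frac{1}{S + 6 g}$)
$67 \left(q{\left(-11,11 \right)} + s{\left(-12 \right)}\right) = 67 \left(\frac{1}{-11 + 6 \cdot 11} + 14\right) = 67 \left(\frac{1}{-11 + 66} + 14\right) = 67 \left(\frac{1}{55} + 14\right) = 67 \cdot \frac{771}{55} = \frac{51657}{55}$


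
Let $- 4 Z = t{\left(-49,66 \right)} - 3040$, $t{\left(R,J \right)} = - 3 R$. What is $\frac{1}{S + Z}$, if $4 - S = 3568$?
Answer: $- \frac{4}{11363} \approx -0.00035202$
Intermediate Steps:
$S = -3564$ ($S = 4 - 3568 = -3564$)
$Z = \frac{2893}{4}$ ($Z = - \frac{\left(-3\right) \left(-49\right) - 3040}{4} = - \frac{147 - 3040}{4} = \left(- \frac{1}{4}\right) \left(-2893\right) = \frac{2893}{4} \approx 723.25$)
$\frac{1}{S + Z} = \frac{1}{-3564 + \frac{2893}{4}} = \frac{1}{- \frac{11363}{4}} = - \frac{4}{11363}$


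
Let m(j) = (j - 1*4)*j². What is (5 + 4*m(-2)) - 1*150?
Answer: -241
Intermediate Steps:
m(j) = j²*(-4 + j) (m(j) = (j - 4)*j² = (-4 + j)*j² = j²*(-4 + j))
(5 + 4*m(-2)) - 1*150 = (5 + 4*((-2)²*(-4 - 2))) - 1*150 = (5 + 4*(4*(-6))) - 150 = (5 + 4*(-24)) - 150 = (5 - 96) - 150 = -91 - 150 = -241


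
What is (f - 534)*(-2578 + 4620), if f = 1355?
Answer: 1676482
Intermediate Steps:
(f - 534)*(-2578 + 4620) = (1355 - 534)*(-2578 + 4620) = 821*2042 = 1676482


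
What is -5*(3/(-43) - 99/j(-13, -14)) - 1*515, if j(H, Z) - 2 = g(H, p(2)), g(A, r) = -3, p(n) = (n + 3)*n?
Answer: -43415/43 ≈ -1009.7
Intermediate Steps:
p(n) = n*(3 + n) (p(n) = (3 + n)*n = n*(3 + n))
j(H, Z) = -1 (j(H, Z) = 2 - 3 = -1)
-5*(3/(-43) - 99/j(-13, -14)) - 1*515 = -5*(3/(-43) - 99/(-1)) - 1*515 = -5*(3*(-1/43) - 99*(-1)) - 515 = -5*(-3/43 + 99) - 515 = -5*4254/43 - 515 = -21270/43 - 515 = -43415/43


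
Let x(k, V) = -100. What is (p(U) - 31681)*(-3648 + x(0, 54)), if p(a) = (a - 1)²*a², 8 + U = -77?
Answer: -200159762412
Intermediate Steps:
U = -85 (U = -8 - 77 = -85)
p(a) = a²*(-1 + a)² (p(a) = (-1 + a)²*a² = a²*(-1 + a)²)
(p(U) - 31681)*(-3648 + x(0, 54)) = ((-85)²*(-1 - 85)² - 31681)*(-3648 - 100) = (7225*(-86)² - 31681)*(-3748) = (7225*7396 - 31681)*(-3748) = (53436100 - 31681)*(-3748) = 53404419*(-3748) = -200159762412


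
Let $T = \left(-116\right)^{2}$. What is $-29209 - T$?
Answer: $-42665$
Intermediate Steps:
$T = 13456$
$-29209 - T = -29209 - 13456 = -42665$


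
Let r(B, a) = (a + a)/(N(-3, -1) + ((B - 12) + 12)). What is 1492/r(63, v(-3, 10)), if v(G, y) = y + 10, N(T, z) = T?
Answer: 2238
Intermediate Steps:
v(G, y) = 10 + y
r(B, a) = 2*a/(-3 + B) (r(B, a) = (a + a)/(-3 + ((B - 12) + 12)) = (2*a)/(-3 + ((-12 + B) + 12)) = (2*a)/(-3 + B) = 2*a/(-3 + B))
1492/r(63, v(-3, 10)) = 1492/((2*(10 + 10)/(-3 + 63))) = 1492/((2*20/60)) = 1492/((2*20*(1/60))) = 1492/(2/3) = 1492*(3/2) = 2238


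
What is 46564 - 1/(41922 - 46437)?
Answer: 210236461/4515 ≈ 46564.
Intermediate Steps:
46564 - 1/(41922 - 46437) = 46564 - 1/(-4515) = 46564 - 1*(-1/4515) = 46564 + 1/4515 = 210236461/4515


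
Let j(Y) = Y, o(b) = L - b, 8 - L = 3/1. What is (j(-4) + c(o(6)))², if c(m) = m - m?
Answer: 16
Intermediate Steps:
L = 5 (L = 8 - 3/1 = 8 - 3 = 5)
o(b) = 5 - b
c(m) = 0
(j(-4) + c(o(6)))² = (-4 + 0)² = (-4)² = 16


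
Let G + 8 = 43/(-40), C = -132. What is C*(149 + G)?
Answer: -184701/10 ≈ -18470.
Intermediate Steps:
G = -363/40 (G = -8 + 43/(-40) = -8 + 43*(-1/40) = -8 - 43/40 = -363/40 ≈ -9.0750)
C*(149 + G) = -132*(149 - 363/40) = -132*5597/40 = -184701/10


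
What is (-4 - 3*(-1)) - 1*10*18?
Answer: -181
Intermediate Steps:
(-4 - 3*(-1)) - 1*10*18 = (-4 + 3) - 10*18 = -1 - 180 = -181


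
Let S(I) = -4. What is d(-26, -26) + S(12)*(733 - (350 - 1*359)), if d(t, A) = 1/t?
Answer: -77169/26 ≈ -2968.0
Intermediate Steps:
d(-26, -26) + S(12)*(733 - (350 - 1*359)) = 1/(-26) - 4*(733 - (350 - 1*359)) = -1/26 - 4*(733 - (350 - 359)) = -1/26 - 4*(733 - 1*(-9)) = -1/26 - 4*(733 + 9) = -1/26 - 4*742 = -1/26 - 2968 = -77169/26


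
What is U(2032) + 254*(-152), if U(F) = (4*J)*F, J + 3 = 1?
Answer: -54864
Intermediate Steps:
J = -2 (J = -3 + 1 = -2)
U(F) = -8*F (U(F) = (4*(-2))*F = -8*F)
U(2032) + 254*(-152) = -8*2032 + 254*(-152) = -16256 - 38608 = -54864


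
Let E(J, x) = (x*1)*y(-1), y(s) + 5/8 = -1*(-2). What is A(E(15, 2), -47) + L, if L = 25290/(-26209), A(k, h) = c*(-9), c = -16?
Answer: 3748806/26209 ≈ 143.04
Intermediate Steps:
y(s) = 11/8 (y(s) = -5/8 - 1*(-2) = -5/8 + 2 = 11/8)
E(J, x) = 11*x/8 (E(J, x) = (x*1)*(11/8) = x*(11/8) = 11*x/8)
A(k, h) = 144 (A(k, h) = -16*(-9) = 144)
L = -25290/26209 (L = 25290*(-1/26209) = -25290/26209 ≈ -0.96494)
A(E(15, 2), -47) + L = 144 - 25290/26209 = 3748806/26209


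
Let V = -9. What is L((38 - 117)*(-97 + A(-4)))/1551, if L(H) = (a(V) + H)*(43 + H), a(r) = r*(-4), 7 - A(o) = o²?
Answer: 70786970/1551 ≈ 45640.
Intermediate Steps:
A(o) = 7 - o²
a(r) = -4*r
L(H) = (36 + H)*(43 + H) (L(H) = (-4*(-9) + H)*(43 + H) = (36 + H)*(43 + H))
L((38 - 117)*(-97 + A(-4)))/1551 = (1548 + ((38 - 117)*(-97 + (7 - 1*(-4)²)))² + 79*((38 - 117)*(-97 + (7 - 1*(-4)²))))/1551 = (1548 + (-79*(-97 + (7 - 1*16)))² + 79*(-79*(-97 + (7 - 1*16))))*(1/1551) = (1548 + (-79*(-97 + (7 - 16)))² + 79*(-79*(-97 + (7 - 16))))*(1/1551) = (1548 + (-79*(-97 - 9))² + 79*(-79*(-97 - 9)))*(1/1551) = (1548 + (-79*(-106))² + 79*(-79*(-106)))*(1/1551) = (1548 + 8374² + 79*8374)*(1/1551) = (1548 + 70123876 + 661546)*(1/1551) = 70786970*(1/1551) = 70786970/1551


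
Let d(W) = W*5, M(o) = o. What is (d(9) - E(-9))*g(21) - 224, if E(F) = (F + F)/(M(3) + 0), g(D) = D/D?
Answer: -173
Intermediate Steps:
g(D) = 1
d(W) = 5*W
E(F) = 2*F/3 (E(F) = (F + F)/(3 + 0) = (2*F)/3 = (2*F)*(⅓) = 2*F/3)
(d(9) - E(-9))*g(21) - 224 = (5*9 - 2*(-9)/3)*1 - 224 = (45 - 1*(-6))*1 - 224 = (45 + 6)*1 - 224 = 51*1 - 224 = 51 - 224 = -173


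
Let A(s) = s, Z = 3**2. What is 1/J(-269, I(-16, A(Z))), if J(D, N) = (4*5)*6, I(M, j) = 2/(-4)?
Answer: 1/120 ≈ 0.0083333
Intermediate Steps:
Z = 9
I(M, j) = -1/2 (I(M, j) = 2*(-1/4) = -1/2)
J(D, N) = 120 (J(D, N) = 20*6 = 120)
1/J(-269, I(-16, A(Z))) = 1/120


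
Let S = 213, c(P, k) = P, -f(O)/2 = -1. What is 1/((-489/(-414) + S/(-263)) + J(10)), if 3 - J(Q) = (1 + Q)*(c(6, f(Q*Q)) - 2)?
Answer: -36294/1474579 ≈ -0.024613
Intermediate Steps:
f(O) = 2 (f(O) = -2*(-1) = 2)
J(Q) = -1 - 4*Q (J(Q) = 3 - (1 + Q)*(6 - 2) = 3 - (1 + Q)*4 = 3 - (4 + 4*Q) = 3 + (-4 - 4*Q) = -1 - 4*Q)
1/((-489/(-414) + S/(-263)) + J(10)) = 1/((-489/(-414) + 213/(-263)) + (-1 - 4*10)) = 1/((-489*(-1/414) + 213*(-1/263)) + (-1 - 40)) = 1/((163/138 - 213/263) - 41) = 1/(13475/36294 - 41) = 1/(-1474579/36294) = -36294/1474579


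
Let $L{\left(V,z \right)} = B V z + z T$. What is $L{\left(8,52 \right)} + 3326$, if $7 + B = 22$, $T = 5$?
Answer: $9826$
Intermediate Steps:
$B = 15$ ($B = -7 + 22 = 15$)
$L{\left(V,z \right)} = 5 z + 15 V z$ ($L{\left(V,z \right)} = 15 V z + z 5 = 15 V z + 5 z = 5 z + 15 V z$)
$L{\left(8,52 \right)} + 3326 = 5 \cdot 52 \left(1 + 3 \cdot 8\right) + 3326 = 5 \cdot 52 \left(1 + 24\right) + 3326 = 5 \cdot 52 \cdot 25 + 3326 = 6500 + 3326 = 9826$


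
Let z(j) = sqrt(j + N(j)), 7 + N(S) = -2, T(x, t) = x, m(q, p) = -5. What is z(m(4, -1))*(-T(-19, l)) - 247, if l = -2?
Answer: -247 + 19*I*sqrt(14) ≈ -247.0 + 71.091*I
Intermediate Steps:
N(S) = -9 (N(S) = -7 - 2 = -9)
z(j) = sqrt(-9 + j) (z(j) = sqrt(j - 9) = sqrt(-9 + j))
z(m(4, -1))*(-T(-19, l)) - 247 = sqrt(-9 - 5)*(-1*(-19)) - 247 = sqrt(-14)*19 - 247 = (I*sqrt(14))*19 - 247 = 19*I*sqrt(14) - 247 = -247 + 19*I*sqrt(14)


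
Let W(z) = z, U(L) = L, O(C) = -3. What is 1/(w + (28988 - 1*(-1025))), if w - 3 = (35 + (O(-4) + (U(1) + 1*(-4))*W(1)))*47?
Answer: 1/31379 ≈ 3.1868e-5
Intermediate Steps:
w = 1366 (w = 3 + (35 + (-3 + (1 + 1*(-4))*1))*47 = 3 + (35 + (-3 + (1 - 4)*1))*47 = 3 + (35 + (-3 - 3*1))*47 = 3 + (35 + (-3 - 3))*47 = 3 + (35 - 6)*47 = 3 + 29*47 = 3 + 1363 = 1366)
1/(w + (28988 - 1*(-1025))) = 1/(1366 + (28988 - 1*(-1025))) = 1/(1366 + (28988 + 1025)) = 1/(1366 + 30013) = 1/31379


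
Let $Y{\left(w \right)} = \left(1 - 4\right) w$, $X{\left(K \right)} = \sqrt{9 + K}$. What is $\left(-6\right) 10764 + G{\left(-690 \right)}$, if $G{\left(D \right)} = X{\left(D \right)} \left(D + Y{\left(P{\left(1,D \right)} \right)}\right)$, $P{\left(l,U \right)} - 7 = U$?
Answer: $-64584 + 1359 i \sqrt{681} \approx -64584.0 + 35464.0 i$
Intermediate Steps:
$P{\left(l,U \right)} = 7 + U$
$Y{\left(w \right)} = - 3 w$
$G{\left(D \right)} = \sqrt{9 + D} \left(-21 - 2 D\right)$ ($G{\left(D \right)} = \sqrt{9 + D} \left(D - 3 \left(7 + D\right)\right) = \sqrt{9 + D} \left(D - \left(21 + 3 D\right)\right) = \sqrt{9 + D} \left(-21 - 2 D\right)$)
$\left(-6\right) 10764 + G{\left(-690 \right)} = \left(-6\right) 10764 + \sqrt{9 - 690} \left(-21 - -1380\right) = -64584 + \sqrt{-681} \left(-21 + 1380\right) = -64584 + i \sqrt{681} \cdot 1359 = -64584 + 1359 i \sqrt{681}$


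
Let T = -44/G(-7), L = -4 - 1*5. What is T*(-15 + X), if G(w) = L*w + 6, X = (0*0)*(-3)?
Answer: 220/23 ≈ 9.5652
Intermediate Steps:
L = -9 (L = -4 - 5 = -9)
X = 0 (X = 0*(-3) = 0)
G(w) = 6 - 9*w (G(w) = -9*w + 6 = 6 - 9*w)
T = -44/69 (T = -44/(6 - 9*(-7)) = -44/(6 + 63) = -44/69 ≈ -0.63768)
T*(-15 + X) = -44*(-15 + 0)/69 = -44/69*(-15) = 220/23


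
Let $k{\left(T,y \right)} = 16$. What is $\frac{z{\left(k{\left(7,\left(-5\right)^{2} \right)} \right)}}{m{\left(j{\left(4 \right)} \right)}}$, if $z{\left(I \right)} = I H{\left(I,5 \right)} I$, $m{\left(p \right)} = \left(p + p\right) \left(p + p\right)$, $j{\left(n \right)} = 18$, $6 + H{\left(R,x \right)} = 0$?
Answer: $- \frac{32}{27} \approx -1.1852$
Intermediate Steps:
$H{\left(R,x \right)} = -6$ ($H{\left(R,x \right)} = -6 + 0 = -6$)
$m{\left(p \right)} = 4 p^{2}$ ($m{\left(p \right)} = 2 p 2 p = 4 p^{2}$)
$z{\left(I \right)} = - 6 I^{2}$ ($z{\left(I \right)} = I \left(-6\right) I = - 6 I I = - 6 I^{2}$)
$\frac{z{\left(k{\left(7,\left(-5\right)^{2} \right)} \right)}}{m{\left(j{\left(4 \right)} \right)}} = \frac{\left(-6\right) 16^{2}}{4 \cdot 18^{2}} = \frac{\left(-6\right) 256}{4 \cdot 324} = - \frac{1536}{1296} = \left(-1536\right) \frac{1}{1296} = - \frac{32}{27}$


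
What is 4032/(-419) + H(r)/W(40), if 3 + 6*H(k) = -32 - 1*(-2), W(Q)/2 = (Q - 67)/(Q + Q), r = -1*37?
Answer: -16684/11313 ≈ -1.4748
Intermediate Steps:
r = -37
W(Q) = (-67 + Q)/Q (W(Q) = 2*((Q - 67)/(Q + Q)) = 2*((-67 + Q)/((2*Q))) = 2*((-67 + Q)*(1/(2*Q))) = 2*((-67 + Q)/(2*Q)) = (-67 + Q)/Q)
H(k) = -11/2 (H(k) = -½ + (-32 - 1*(-2))/6 = -½ + (-32 + 2)/6 = -½ + (⅙)*(-30) = -½ - 5 = -11/2)
4032/(-419) + H(r)/W(40) = 4032/(-419) - 11*40/(-67 + 40)/2 = 4032*(-1/419) - 11/(2*((1/40)*(-27))) = -4032/419 - 11/(2*(-27/40)) = -4032/419 - 11/2*(-40/27) = -4032/419 + 220/27 = -16684/11313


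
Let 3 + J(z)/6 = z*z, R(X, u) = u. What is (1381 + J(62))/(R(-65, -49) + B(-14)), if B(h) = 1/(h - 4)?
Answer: -439686/883 ≈ -497.95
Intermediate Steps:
B(h) = 1/(-4 + h)
J(z) = -18 + 6*z² (J(z) = -18 + 6*(z*z) = -18 + 6*z²)
(1381 + J(62))/(R(-65, -49) + B(-14)) = (1381 + (-18 + 6*62²))/(-49 + 1/(-4 - 14)) = (1381 + (-18 + 6*3844))/(-49 + 1/(-18)) = (1381 + (-18 + 23064))/(-49 - 1/18) = (1381 + 23046)/(-883/18) = 24427*(-18/883) = -439686/883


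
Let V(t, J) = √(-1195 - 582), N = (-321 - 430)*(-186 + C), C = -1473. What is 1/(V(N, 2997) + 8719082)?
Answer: 8719082/76022390924501 - I*√1777/76022390924501 ≈ 1.1469e-7 - 5.545e-13*I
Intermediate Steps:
N = 1245909 (N = (-321 - 430)*(-186 - 1473) = -751*(-1659) = 1245909)
V(t, J) = I*√1777 (V(t, J) = √(-1777) = I*√1777)
1/(V(N, 2997) + 8719082) = 1/(I*√1777 + 8719082) = 1/(8719082 + I*√1777)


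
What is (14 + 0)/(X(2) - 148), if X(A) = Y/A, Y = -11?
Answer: -28/307 ≈ -0.091205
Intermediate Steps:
X(A) = -11/A
(14 + 0)/(X(2) - 148) = (14 + 0)/(-11/2 - 148) = 14/(-11*½ - 148) = 14/(-11/2 - 148) = 14/(-307/2) = 14*(-2/307) = -28/307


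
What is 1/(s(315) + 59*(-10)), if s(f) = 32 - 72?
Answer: -1/630 ≈ -0.0015873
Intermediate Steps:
s(f) = -40
1/(s(315) + 59*(-10)) = 1/(-40 + 59*(-10)) = 1/(-40 - 590) = 1/(-630) = -1/630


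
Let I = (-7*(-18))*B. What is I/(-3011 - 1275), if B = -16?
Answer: 1008/2143 ≈ 0.47037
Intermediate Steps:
I = -2016 (I = -7*(-18)*(-16) = 126*(-16) = -2016)
I/(-3011 - 1275) = -2016/(-3011 - 1275) = -2016/(-4286) = -2016*(-1/4286) = 1008/2143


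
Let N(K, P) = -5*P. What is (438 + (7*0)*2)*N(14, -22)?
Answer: 48180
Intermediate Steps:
(438 + (7*0)*2)*N(14, -22) = (438 + (7*0)*2)*(-5*(-22)) = (438 + 0*2)*110 = (438 + 0)*110 = 438*110 = 48180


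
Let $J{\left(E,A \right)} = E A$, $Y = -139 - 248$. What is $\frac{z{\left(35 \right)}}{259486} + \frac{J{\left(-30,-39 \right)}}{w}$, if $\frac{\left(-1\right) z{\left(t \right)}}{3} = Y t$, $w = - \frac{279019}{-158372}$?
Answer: $\frac{3699450660285}{5569348018} \approx 664.25$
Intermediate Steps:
$Y = -387$
$w = \frac{279019}{158372}$ ($w = \left(-279019\right) \left(- \frac{1}{158372}\right) = \frac{279019}{158372} \approx 1.7618$)
$J{\left(E,A \right)} = A E$
$z{\left(t \right)} = 1161 t$ ($z{\left(t \right)} = - 3 \left(- 387 t\right) = 1161 t$)
$\frac{z{\left(35 \right)}}{259486} + \frac{J{\left(-30,-39 \right)}}{w} = \frac{1161 \cdot 35}{259486} + \frac{\left(-39\right) \left(-30\right)}{\frac{279019}{158372}} = 40635 \cdot \frac{1}{259486} + 1170 \cdot \frac{158372}{279019} = \frac{40635}{259486} + \frac{14253480}{21463} = \frac{3699450660285}{5569348018}$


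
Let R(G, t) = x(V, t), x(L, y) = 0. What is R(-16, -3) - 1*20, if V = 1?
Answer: -20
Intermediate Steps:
R(G, t) = 0
R(-16, -3) - 1*20 = 0 - 1*20 = 0 - 20 = -20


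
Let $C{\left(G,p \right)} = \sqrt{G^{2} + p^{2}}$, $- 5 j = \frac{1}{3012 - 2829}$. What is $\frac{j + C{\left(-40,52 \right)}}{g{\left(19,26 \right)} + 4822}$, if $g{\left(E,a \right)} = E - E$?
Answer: $- \frac{1}{4412130} + \frac{2 \sqrt{269}}{2411} \approx 0.013605$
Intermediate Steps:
$g{\left(E,a \right)} = 0$
$j = - \frac{1}{915}$ ($j = - \frac{1}{5 \left(3012 - 2829\right)} = - \frac{1}{5 \cdot 183} = \left(- \frac{1}{5}\right) \frac{1}{183} = - \frac{1}{915} \approx -0.0010929$)
$\frac{j + C{\left(-40,52 \right)}}{g{\left(19,26 \right)} + 4822} = \frac{- \frac{1}{915} + \sqrt{\left(-40\right)^{2} + 52^{2}}}{0 + 4822} = \frac{- \frac{1}{915} + \sqrt{1600 + 2704}}{4822} = \left(- \frac{1}{915} + \sqrt{4304}\right) \frac{1}{4822} = \left(- \frac{1}{915} + 4 \sqrt{269}\right) \frac{1}{4822} = - \frac{1}{4412130} + \frac{2 \sqrt{269}}{2411}$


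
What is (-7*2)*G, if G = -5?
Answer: 70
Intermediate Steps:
(-7*2)*G = -7*2*(-5) = -14*(-5) = 70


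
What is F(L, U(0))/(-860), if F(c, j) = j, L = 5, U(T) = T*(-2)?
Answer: 0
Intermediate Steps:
U(T) = -2*T
F(L, U(0))/(-860) = -2*0/(-860) = 0*(-1/860) = 0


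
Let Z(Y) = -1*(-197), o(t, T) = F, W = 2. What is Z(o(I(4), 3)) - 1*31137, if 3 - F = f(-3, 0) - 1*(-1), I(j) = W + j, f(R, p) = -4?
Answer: -30940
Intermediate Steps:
I(j) = 2 + j
F = 6 (F = 3 - (-4 - 1*(-1)) = 3 - (-4 + 1) = 3 - 1*(-3) = 3 + 3 = 6)
o(t, T) = 6
Z(Y) = 197
Z(o(I(4), 3)) - 1*31137 = 197 - 1*31137 = 197 - 31137 = -30940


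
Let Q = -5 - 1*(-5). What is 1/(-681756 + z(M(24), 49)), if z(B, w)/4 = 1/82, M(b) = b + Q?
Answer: -41/27951994 ≈ -1.4668e-6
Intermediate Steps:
Q = 0 (Q = -5 + 5 = 0)
M(b) = b (M(b) = b + 0 = b)
z(B, w) = 2/41 (z(B, w) = 4/82 = 4*(1/82) = 2/41)
1/(-681756 + z(M(24), 49)) = 1/(-681756 + 2/41) = 1/(-27951994/41) = -41/27951994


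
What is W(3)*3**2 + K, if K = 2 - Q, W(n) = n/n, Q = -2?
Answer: 13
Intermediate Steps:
W(n) = 1
K = 4 (K = 2 - 1*(-2) = 2 + 2 = 4)
W(3)*3**2 + K = 1*3**2 + 4 = 1*9 + 4 = 9 + 4 = 13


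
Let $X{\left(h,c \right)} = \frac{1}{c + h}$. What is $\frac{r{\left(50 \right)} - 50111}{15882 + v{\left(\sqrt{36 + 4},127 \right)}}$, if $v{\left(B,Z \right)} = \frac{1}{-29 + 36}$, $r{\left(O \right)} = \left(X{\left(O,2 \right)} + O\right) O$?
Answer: $- \frac{8665027}{2890550} \approx -2.9977$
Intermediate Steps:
$r{\left(O \right)} = O \left(O + \frac{1}{2 + O}\right)$ ($r{\left(O \right)} = \left(\frac{1}{2 + O} + O\right) O = \left(O + \frac{1}{2 + O}\right) O = O \left(O + \frac{1}{2 + O}\right)$)
$v{\left(B,Z \right)} = \frac{1}{7}$
$\frac{r{\left(50 \right)} - 50111}{15882 + v{\left(\sqrt{36 + 4},127 \right)}} = \frac{\frac{50 \left(1 + 50 \left(2 + 50\right)\right)}{2 + 50} - 50111}{15882 + \frac{1}{7}} = \frac{\frac{50 \left(1 + 50 \cdot 52\right)}{52} - 50111}{\frac{111175}{7}} = \left(50 \cdot \frac{1}{52} \left(1 + 2600\right) - 50111\right) \frac{7}{111175} = \left(50 \cdot \frac{1}{52} \cdot 2601 - 50111\right) \frac{7}{111175} = \left(\frac{65025}{26} - 50111\right) \frac{7}{111175} = \left(- \frac{1237861}{26}\right) \frac{7}{111175} = - \frac{8665027}{2890550}$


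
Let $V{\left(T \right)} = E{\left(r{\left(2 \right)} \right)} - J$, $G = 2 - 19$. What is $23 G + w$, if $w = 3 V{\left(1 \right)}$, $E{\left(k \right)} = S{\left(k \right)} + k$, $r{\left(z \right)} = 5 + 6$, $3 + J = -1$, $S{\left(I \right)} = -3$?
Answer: $-355$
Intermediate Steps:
$J = -4$ ($J = -3 - 1 = -4$)
$G = -17$
$r{\left(z \right)} = 11$
$E{\left(k \right)} = -3 + k$
$V{\left(T \right)} = 12$ ($V{\left(T \right)} = \left(-3 + 11\right) - -4 = 8 + 4 = 12$)
$w = 36$ ($w = 3 \cdot 12 = 36$)
$23 G + w = 23 \left(-17\right) + 36 = -391 + 36 = -355$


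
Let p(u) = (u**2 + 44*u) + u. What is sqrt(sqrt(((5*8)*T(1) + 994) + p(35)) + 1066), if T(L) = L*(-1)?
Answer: sqrt(1066 + sqrt(3754)) ≈ 33.575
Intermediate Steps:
T(L) = -L
p(u) = u**2 + 45*u
sqrt(sqrt(((5*8)*T(1) + 994) + p(35)) + 1066) = sqrt(sqrt(((5*8)*(-1*1) + 994) + 35*(45 + 35)) + 1066) = sqrt(sqrt((40*(-1) + 994) + 35*80) + 1066) = sqrt(sqrt((-40 + 994) + 2800) + 1066) = sqrt(sqrt(954 + 2800) + 1066) = sqrt(sqrt(3754) + 1066) = sqrt(1066 + sqrt(3754))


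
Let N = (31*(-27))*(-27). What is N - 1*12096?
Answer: 10503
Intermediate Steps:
N = 22599 (N = -837*(-27) = 22599)
N - 1*12096 = 22599 - 1*12096 = 22599 - 12096 = 10503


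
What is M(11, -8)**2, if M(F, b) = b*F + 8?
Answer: 6400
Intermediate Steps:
M(F, b) = 8 + F*b (M(F, b) = F*b + 8 = 8 + F*b)
M(11, -8)**2 = (8 + 11*(-8))**2 = (8 - 88)**2 = (-80)**2 = 6400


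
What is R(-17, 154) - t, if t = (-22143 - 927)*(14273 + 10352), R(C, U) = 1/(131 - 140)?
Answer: 5112888749/9 ≈ 5.6810e+8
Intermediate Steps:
R(C, U) = -⅑ (R(C, U) = 1/(-9) = -⅑)
t = -568098750 (t = -23070*24625 = -568098750)
R(-17, 154) - t = -⅑ - 1*(-568098750) = -⅑ + 568098750 = 5112888749/9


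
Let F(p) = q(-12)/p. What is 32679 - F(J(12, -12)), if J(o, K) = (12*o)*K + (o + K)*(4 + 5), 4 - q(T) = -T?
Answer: 7058663/216 ≈ 32679.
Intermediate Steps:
q(T) = 4 + T (q(T) = 4 - (-1)*T = 4 + T)
J(o, K) = 9*K + 9*o + 12*K*o (J(o, K) = 12*K*o + (K + o)*9 = 12*K*o + (9*K + 9*o) = 9*K + 9*o + 12*K*o)
F(p) = -8/p (F(p) = (4 - 12)/p = -8/p)
32679 - F(J(12, -12)) = 32679 - (-8)/(9*(-12) + 9*12 + 12*(-12)*12) = 32679 - (-8)/(-108 + 108 - 1728) = 32679 - (-8)/(-1728) = 32679 - (-8)*(-1)/1728 = 32679 - 1*1/216 = 32679 - 1/216 = 7058663/216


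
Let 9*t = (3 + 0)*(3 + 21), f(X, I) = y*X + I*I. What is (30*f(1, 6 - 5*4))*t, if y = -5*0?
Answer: 47040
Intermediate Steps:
y = 0
f(X, I) = I² (f(X, I) = 0*X + I*I = 0 + I² = I²)
t = 8 (t = ((3 + 0)*(3 + 21))/9 = (3*24)/9 = (⅑)*72 = 8)
(30*f(1, 6 - 5*4))*t = (30*(6 - 5*4)²)*8 = (30*(6 - 20)²)*8 = (30*(-14)²)*8 = (30*196)*8 = 5880*8 = 47040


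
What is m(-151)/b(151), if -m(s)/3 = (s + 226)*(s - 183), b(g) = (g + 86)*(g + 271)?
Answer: 12525/16669 ≈ 0.75139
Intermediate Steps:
b(g) = (86 + g)*(271 + g)
m(s) = -3*(-183 + s)*(226 + s) (m(s) = -3*(s + 226)*(s - 183) = -3*(226 + s)*(-183 + s) = -3*(-183 + s)*(226 + s))
m(-151)/b(151) = (124074 - 129*(-151) - 3*(-151)**2)/(23306 + 151**2 + 357*151) = (124074 + 19479 - 3*22801)/(23306 + 22801 + 53907) = (124074 + 19479 - 68403)/100014 = 75150*(1/100014) = 12525/16669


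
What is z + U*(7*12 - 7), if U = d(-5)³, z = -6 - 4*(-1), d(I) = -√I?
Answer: -2 + 385*I*√5 ≈ -2.0 + 860.89*I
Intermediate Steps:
z = -2 (z = -6 + 4 = -2)
U = 5*I*√5 (U = (-√(-5))³ = (-I*√5)³ = 5*I*√5 ≈ 11.18*I)
z + U*(7*12 - 7) = -2 + (5*I*√5)*(7*12 - 7) = -2 + (5*I*√5)*(84 - 7) = -2 + (5*I*√5)*77 = -2 + 385*I*√5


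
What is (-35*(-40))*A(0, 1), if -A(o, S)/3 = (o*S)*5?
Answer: 0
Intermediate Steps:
A(o, S) = -15*S*o (A(o, S) = -3*o*S*5 = -3*S*o*5 = -15*S*o)
(-35*(-40))*A(0, 1) = (-35*(-40))*(-15*1*0) = 1400*0 = 0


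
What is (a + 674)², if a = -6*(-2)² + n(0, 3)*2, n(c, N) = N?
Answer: 430336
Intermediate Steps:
a = -18 (a = -6*(-2)² + 3*2 = -6*4 + 6 = -24 + 6 = -18)
(a + 674)² = (-18 + 674)² = 656² = 430336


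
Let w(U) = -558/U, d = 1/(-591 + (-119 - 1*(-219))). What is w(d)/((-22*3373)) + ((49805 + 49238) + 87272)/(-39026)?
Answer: -12258978159/1447981678 ≈ -8.4662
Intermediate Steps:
d = -1/491 (d = 1/(-591 + (-119 + 219)) = 1/(-591 + 100) = 1/(-491) = -1/491 ≈ -0.0020367)
w(d)/((-22*3373)) + ((49805 + 49238) + 87272)/(-39026) = (-558/(-1/491))/((-22*3373)) + ((49805 + 49238) + 87272)/(-39026) = -558*(-491)/(-74206) + (99043 + 87272)*(-1/39026) = 273978*(-1/74206) + 186315*(-1/39026) = -136989/37103 - 186315/39026 = -12258978159/1447981678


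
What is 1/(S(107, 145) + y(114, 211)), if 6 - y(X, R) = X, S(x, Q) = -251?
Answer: -1/359 ≈ -0.0027855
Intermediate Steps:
y(X, R) = 6 - X
1/(S(107, 145) + y(114, 211)) = 1/(-251 + (6 - 1*114)) = 1/(-251 + (6 - 114)) = 1/(-251 - 108) = 1/(-359) = -1/359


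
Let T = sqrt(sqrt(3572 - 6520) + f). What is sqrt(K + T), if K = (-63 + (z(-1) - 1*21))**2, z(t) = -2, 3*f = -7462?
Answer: sqrt(66564 + 3*sqrt(6)*sqrt(-3731 + 3*I*sqrt(737)))/3 ≈ 86.004 + 0.28997*I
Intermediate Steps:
f = -7462/3 (f = (1/3)*(-7462) = -7462/3 ≈ -2487.3)
K = 7396 (K = (-63 + (-2 - 1*21))**2 = (-63 + (-2 - 21))**2 = (-63 - 23)**2 = (-86)**2 = 7396)
T = sqrt(-7462/3 + 2*I*sqrt(737)) (T = sqrt(sqrt(3572 - 6520) - 7462/3) = sqrt(sqrt(-2948) - 7462/3) = sqrt(2*I*sqrt(737) - 7462/3) = sqrt(-7462/3 + 2*I*sqrt(737)) ≈ 0.5443 + 49.876*I)
sqrt(K + T) = sqrt(7396 + sqrt(-22386 + 18*I*sqrt(737))/3)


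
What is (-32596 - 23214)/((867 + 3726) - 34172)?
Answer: 55810/29579 ≈ 1.8868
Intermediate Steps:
(-32596 - 23214)/((867 + 3726) - 34172) = -55810/(4593 - 34172) = -55810/(-29579) = -55810*(-1/29579) = 55810/29579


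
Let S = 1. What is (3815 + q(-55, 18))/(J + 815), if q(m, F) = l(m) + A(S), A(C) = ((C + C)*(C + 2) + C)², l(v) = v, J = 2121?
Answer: 3809/2936 ≈ 1.2973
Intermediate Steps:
A(C) = (C + 2*C*(2 + C))² (A(C) = ((2*C)*(2 + C) + C)² = (2*C*(2 + C) + C)² = (C + 2*C*(2 + C))²)
q(m, F) = 49 + m (q(m, F) = m + 1²*(5 + 2*1)² = m + 1*(5 + 2)² = m + 1*7² = m + 1*49 = m + 49 = 49 + m)
(3815 + q(-55, 18))/(J + 815) = (3815 + (49 - 55))/(2121 + 815) = (3815 - 6)/2936 = 3809*(1/2936) = 3809/2936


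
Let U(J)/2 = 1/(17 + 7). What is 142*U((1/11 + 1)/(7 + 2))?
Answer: 71/6 ≈ 11.833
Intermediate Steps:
U(J) = 1/12 (U(J) = 2/(17 + 7) = 2/24 = 2*(1/24) = 1/12)
142*U((1/11 + 1)/(7 + 2)) = 142*(1/12) = 71/6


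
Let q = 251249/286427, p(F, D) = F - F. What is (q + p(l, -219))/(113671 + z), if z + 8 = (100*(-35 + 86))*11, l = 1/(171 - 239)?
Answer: 251249/48624706801 ≈ 5.1671e-6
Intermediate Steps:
l = -1/68 (l = 1/(-68) = -1/68 ≈ -0.014706)
p(F, D) = 0
q = 251249/286427 (q = 251249*(1/286427) = 251249/286427 ≈ 0.87718)
z = 56092 (z = -8 + (100*(-35 + 86))*11 = -8 + (100*51)*11 = -8 + 5100*11 = -8 + 56100 = 56092)
(q + p(l, -219))/(113671 + z) = (251249/286427 + 0)/(113671 + 56092) = (251249/286427)/169763 = (251249/286427)*(1/169763) = 251249/48624706801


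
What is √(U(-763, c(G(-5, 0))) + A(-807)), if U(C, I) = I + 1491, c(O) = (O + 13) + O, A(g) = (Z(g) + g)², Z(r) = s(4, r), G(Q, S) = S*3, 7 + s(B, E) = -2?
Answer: 4*√41710 ≈ 816.92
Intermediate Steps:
s(B, E) = -9 (s(B, E) = -7 - 2 = -9)
G(Q, S) = 3*S
Z(r) = -9
A(g) = (-9 + g)²
c(O) = 13 + 2*O (c(O) = (13 + O) + O = 13 + 2*O)
U(C, I) = 1491 + I
√(U(-763, c(G(-5, 0))) + A(-807)) = √((1491 + (13 + 2*(3*0))) + (-9 - 807)²) = √((1491 + (13 + 2*0)) + (-816)²) = √((1491 + (13 + 0)) + 665856) = √((1491 + 13) + 665856) = √(1504 + 665856) = √667360 = 4*√41710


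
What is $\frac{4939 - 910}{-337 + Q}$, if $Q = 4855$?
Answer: $\frac{1343}{1506} \approx 0.89177$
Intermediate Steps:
$\frac{4939 - 910}{-337 + Q} = \frac{4939 - 910}{-337 + 4855} = \frac{4029}{4518} = 4029 \cdot \frac{1}{4518} = \frac{1343}{1506}$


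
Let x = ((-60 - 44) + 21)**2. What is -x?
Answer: -6889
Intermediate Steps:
x = 6889 (x = (-104 + 21)**2 = (-83)**2 = 6889)
-x = -1*6889 = -6889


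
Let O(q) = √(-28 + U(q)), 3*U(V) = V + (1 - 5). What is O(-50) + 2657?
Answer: 2657 + I*√46 ≈ 2657.0 + 6.7823*I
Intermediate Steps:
U(V) = -4/3 + V/3 (U(V) = (V + (1 - 5))/3 = (V - 4)/3 = (-4 + V)/3 = -4/3 + V/3)
O(q) = √(-88/3 + q/3) (O(q) = √(-28 + (-4/3 + q/3)) = √(-88/3 + q/3))
O(-50) + 2657 = √(-264 + 3*(-50))/3 + 2657 = √(-264 - 150)/3 + 2657 = √(-414)/3 + 2657 = (3*I*√46)/3 + 2657 = I*√46 + 2657 = 2657 + I*√46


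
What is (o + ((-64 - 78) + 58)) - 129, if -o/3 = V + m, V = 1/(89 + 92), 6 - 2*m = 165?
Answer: 9225/362 ≈ 25.483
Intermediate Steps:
m = -159/2 (m = 3 - 1/2*165 = 3 - 165/2 = -159/2 ≈ -79.500)
V = 1/181 ≈ 0.0055249
o = 86331/362 (o = -3*(1/181 - 159/2) = -3*(-28777/362) = 86331/362 ≈ 238.48)
(o + ((-64 - 78) + 58)) - 129 = (86331/362 + ((-64 - 78) + 58)) - 129 = (86331/362 + (-142 + 58)) - 129 = (86331/362 - 84) - 129 = 55923/362 - 129 = 9225/362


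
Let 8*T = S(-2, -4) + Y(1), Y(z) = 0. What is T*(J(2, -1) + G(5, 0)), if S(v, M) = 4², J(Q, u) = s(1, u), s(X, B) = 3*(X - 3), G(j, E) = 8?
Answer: 4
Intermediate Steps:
s(X, B) = -9 + 3*X (s(X, B) = 3*(-3 + X) = -9 + 3*X)
J(Q, u) = -6 (J(Q, u) = -9 + 3*1 = -9 + 3 = -6)
S(v, M) = 16
T = 2 (T = (16 + 0)/8 = (⅛)*16 = 2)
T*(J(2, -1) + G(5, 0)) = 2*(-6 + 8) = 2*2 = 4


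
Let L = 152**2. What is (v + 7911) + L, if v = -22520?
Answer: 8495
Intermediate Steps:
L = 23104
(v + 7911) + L = (-22520 + 7911) + 23104 = -14609 + 23104 = 8495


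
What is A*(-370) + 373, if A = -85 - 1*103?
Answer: 69933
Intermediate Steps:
A = -188 (A = -85 - 103 = -188)
A*(-370) + 373 = -188*(-370) + 373 = 69560 + 373 = 69933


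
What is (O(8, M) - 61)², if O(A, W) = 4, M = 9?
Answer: 3249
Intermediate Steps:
(O(8, M) - 61)² = (4 - 61)² = (-57)² = 3249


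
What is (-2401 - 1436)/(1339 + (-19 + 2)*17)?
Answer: -1279/350 ≈ -3.6543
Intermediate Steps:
(-2401 - 1436)/(1339 + (-19 + 2)*17) = -3837/(1339 - 17*17) = -3837/(1339 - 289) = -3837/1050 = -3837*1/1050 = -1279/350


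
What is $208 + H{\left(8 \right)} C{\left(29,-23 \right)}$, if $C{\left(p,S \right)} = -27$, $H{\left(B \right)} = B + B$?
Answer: $-224$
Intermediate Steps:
$H{\left(B \right)} = 2 B$
$208 + H{\left(8 \right)} C{\left(29,-23 \right)} = 208 + 2 \cdot 8 \left(-27\right) = 208 + 16 \left(-27\right) = 208 - 432 = -224$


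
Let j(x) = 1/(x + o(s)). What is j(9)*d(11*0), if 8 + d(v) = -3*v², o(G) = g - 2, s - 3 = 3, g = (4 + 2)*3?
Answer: -8/25 ≈ -0.32000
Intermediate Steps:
g = 18 (g = 6*3 = 18)
s = 6 (s = 3 + 3 = 6)
o(G) = 16 (o(G) = 18 - 2 = 16)
d(v) = -8 - 3*v²
j(x) = 1/(16 + x) (j(x) = 1/(x + 16) = 1/(16 + x))
j(9)*d(11*0) = (-8 - 3*(11*0)²)/(16 + 9) = (-8 - 3*0²)/25 = (-8 - 3*0)/25 = (-8 + 0)/25 = (1/25)*(-8) = -8/25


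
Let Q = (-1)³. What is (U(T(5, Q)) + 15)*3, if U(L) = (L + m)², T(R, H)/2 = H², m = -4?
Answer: 57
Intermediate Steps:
Q = -1
T(R, H) = 2*H²
U(L) = (-4 + L)² (U(L) = (L - 4)² = (-4 + L)²)
(U(T(5, Q)) + 15)*3 = ((-4 + 2*(-1)²)² + 15)*3 = ((-4 + 2*1)² + 15)*3 = ((-4 + 2)² + 15)*3 = ((-2)² + 15)*3 = (4 + 15)*3 = 19*3 = 57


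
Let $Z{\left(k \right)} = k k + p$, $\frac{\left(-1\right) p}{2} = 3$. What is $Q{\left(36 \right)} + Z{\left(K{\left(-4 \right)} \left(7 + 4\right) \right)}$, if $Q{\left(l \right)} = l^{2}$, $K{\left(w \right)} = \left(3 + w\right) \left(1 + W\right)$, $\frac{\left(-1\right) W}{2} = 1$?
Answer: $1411$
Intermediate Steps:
$W = -2$ ($W = \left(-2\right) 1 = -2$)
$p = -6$ ($p = \left(-2\right) 3 = -6$)
$K{\left(w \right)} = -3 - w$ ($K{\left(w \right)} = \left(3 + w\right) \left(1 - 2\right) = \left(3 + w\right) \left(-1\right) = -3 - w$)
$Z{\left(k \right)} = -6 + k^{2}$ ($Z{\left(k \right)} = k k - 6 = k^{2} - 6 = -6 + k^{2}$)
$Q{\left(36 \right)} + Z{\left(K{\left(-4 \right)} \left(7 + 4\right) \right)} = 36^{2} - \left(6 - \left(\left(-3 - -4\right) \left(7 + 4\right)\right)^{2}\right) = 1296 - \left(6 - \left(\left(-3 + 4\right) 11\right)^{2}\right) = 1296 - \left(6 - \left(1 \cdot 11\right)^{2}\right) = 1296 - \left(6 - 11^{2}\right) = 1296 + \left(-6 + 121\right) = 1296 + 115 = 1411$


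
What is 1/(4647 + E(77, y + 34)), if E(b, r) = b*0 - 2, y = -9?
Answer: 1/4645 ≈ 0.00021529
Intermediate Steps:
E(b, r) = -2 (E(b, r) = 0 - 2 = -2)
1/(4647 + E(77, y + 34)) = 1/(4647 - 2) = 1/4645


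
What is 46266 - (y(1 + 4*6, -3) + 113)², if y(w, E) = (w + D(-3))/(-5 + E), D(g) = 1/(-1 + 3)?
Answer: 8757047/256 ≈ 34207.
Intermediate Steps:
D(g) = ½ (D(g) = 1/2 = ½)
y(w, E) = (½ + w)/(-5 + E) (y(w, E) = (w + ½)/(-5 + E) = (½ + w)/(-5 + E))
46266 - (y(1 + 4*6, -3) + 113)² = 46266 - ((½ + (1 + 4*6))/(-5 - 3) + 113)² = 46266 - ((½ + (1 + 24))/(-8) + 113)² = 46266 - (-(½ + 25)/8 + 113)² = 46266 - (-⅛*51/2 + 113)² = 46266 - (-51/16 + 113)² = 46266 - (1757/16)² = 46266 - 1*3087049/256 = 46266 - 3087049/256 = 8757047/256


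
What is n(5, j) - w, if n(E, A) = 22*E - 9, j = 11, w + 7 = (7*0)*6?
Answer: 108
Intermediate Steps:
w = -7 (w = -7 + (7*0)*6 = -7 + 0*6 = -7 + 0 = -7)
n(E, A) = -9 + 22*E
n(5, j) - w = (-9 + 22*5) - 1*(-7) = (-9 + 110) + 7 = 101 + 7 = 108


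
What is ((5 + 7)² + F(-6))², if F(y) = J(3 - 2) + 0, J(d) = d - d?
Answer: 20736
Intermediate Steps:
J(d) = 0
F(y) = 0 (F(y) = 0 + 0 = 0)
((5 + 7)² + F(-6))² = ((5 + 7)² + 0)² = (12² + 0)² = (144 + 0)² = 144² = 20736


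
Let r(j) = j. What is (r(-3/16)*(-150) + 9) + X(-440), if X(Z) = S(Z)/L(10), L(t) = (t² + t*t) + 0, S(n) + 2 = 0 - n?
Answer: 7863/200 ≈ 39.315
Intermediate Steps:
S(n) = -2 - n (S(n) = -2 + (0 - n) = -2 - n)
L(t) = 2*t² (L(t) = (t² + t²) + 0 = 2*t² + 0 = 2*t²)
X(Z) = -1/100 - Z/200 (X(Z) = (-2 - Z)/((2*10²)) = (-2 - Z)/((2*100)) = (-2 - Z)/200 = (-2 - Z)*(1/200) = -1/100 - Z/200)
(r(-3/16)*(-150) + 9) + X(-440) = (-3/16*(-150) + 9) + (-1/100 - 1/200*(-440)) = (-3*1/16*(-150) + 9) + (-1/100 + 11/5) = (-3/16*(-150) + 9) + 219/100 = (225/8 + 9) + 219/100 = 297/8 + 219/100 = 7863/200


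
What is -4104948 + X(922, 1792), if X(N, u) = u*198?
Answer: -3750132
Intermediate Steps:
X(N, u) = 198*u
-4104948 + X(922, 1792) = -4104948 + 198*1792 = -4104948 + 354816 = -3750132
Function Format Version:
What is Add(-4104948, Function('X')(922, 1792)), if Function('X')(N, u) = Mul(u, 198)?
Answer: -3750132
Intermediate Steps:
Function('X')(N, u) = Mul(198, u)
Add(-4104948, Function('X')(922, 1792)) = Add(-4104948, Mul(198, 1792)) = Add(-4104948, 354816) = -3750132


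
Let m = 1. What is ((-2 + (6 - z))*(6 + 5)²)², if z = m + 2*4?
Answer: 366025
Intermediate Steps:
z = 9 (z = 1 + 2*4 = 1 + 8 = 9)
((-2 + (6 - z))*(6 + 5)²)² = ((-2 + (6 - 1*9))*(6 + 5)²)² = ((-2 + (6 - 9))*11²)² = ((-2 - 3)*121)² = (-5*121)² = (-605)² = 366025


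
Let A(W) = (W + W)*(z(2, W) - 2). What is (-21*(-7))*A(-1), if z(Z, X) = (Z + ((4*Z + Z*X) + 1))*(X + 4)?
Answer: -7350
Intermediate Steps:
z(Z, X) = (4 + X)*(1 + 5*Z + X*Z) (z(Z, X) = (Z + ((4*Z + X*Z) + 1))*(4 + X) = (Z + (1 + 4*Z + X*Z))*(4 + X) = (1 + 5*Z + X*Z)*(4 + X) = (4 + X)*(1 + 5*Z + X*Z))
A(W) = 2*W*(42 + 2*W**2 + 19*W) (A(W) = (W + W)*((4 + W + 20*2 + 2*W**2 + 9*W*2) - 2) = (2*W)*((4 + W + 40 + 2*W**2 + 18*W) - 2) = (2*W)*((44 + 2*W**2 + 19*W) - 2) = (2*W)*(42 + 2*W**2 + 19*W) = 2*W*(42 + 2*W**2 + 19*W))
(-21*(-7))*A(-1) = (-21*(-7))*(2*(-1)*(42 + 2*(-1)**2 + 19*(-1))) = 147*(2*(-1)*(42 + 2*1 - 19)) = 147*(2*(-1)*(42 + 2 - 19)) = 147*(2*(-1)*25) = 147*(-50) = -7350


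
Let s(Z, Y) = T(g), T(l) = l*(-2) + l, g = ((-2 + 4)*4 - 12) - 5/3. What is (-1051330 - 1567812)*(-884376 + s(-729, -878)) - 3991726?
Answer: 6948862475584/3 ≈ 2.3163e+12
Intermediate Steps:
g = -17/3 (g = (2*4 - 12) - 5*1/3 = (8 - 12) - 5/3 = -4 - 5/3 = -17/3 ≈ -5.6667)
T(l) = -l (T(l) = -2*l + l = -l)
s(Z, Y) = 17/3 (s(Z, Y) = -1*(-17/3) = 17/3)
(-1051330 - 1567812)*(-884376 + s(-729, -878)) - 3991726 = (-1051330 - 1567812)*(-884376 + 17/3) - 3991726 = -2619142*(-2653111/3) - 3991726 = 6948874450762/3 - 3991726 = 6948862475584/3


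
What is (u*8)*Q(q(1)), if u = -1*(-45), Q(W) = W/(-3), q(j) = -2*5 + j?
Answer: 1080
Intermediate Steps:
q(j) = -10 + j
Q(W) = -W/3 (Q(W) = W*(-1/3) = -W/3)
u = 45
(u*8)*Q(q(1)) = (45*8)*(-(-10 + 1)/3) = 360*(-1/3*(-9)) = 360*3 = 1080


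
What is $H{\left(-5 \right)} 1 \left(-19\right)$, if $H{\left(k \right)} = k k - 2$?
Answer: $-437$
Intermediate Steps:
$H{\left(k \right)} = -2 + k^{2}$ ($H{\left(k \right)} = k^{2} - 2 = -2 + k^{2}$)
$H{\left(-5 \right)} 1 \left(-19\right) = \left(-2 + \left(-5\right)^{2}\right) 1 \left(-19\right) = \left(-2 + 25\right) 1 \left(-19\right) = 23 \cdot 1 \left(-19\right) = 23 \left(-19\right) = -437$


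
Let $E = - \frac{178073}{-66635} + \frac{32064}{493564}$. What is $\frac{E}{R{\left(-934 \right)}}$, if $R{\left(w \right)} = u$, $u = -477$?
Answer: $- \frac{22506751703}{3921969978945} \approx -0.0057386$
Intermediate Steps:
$E = \frac{22506751703}{8222159285}$ ($E = \left(-178073\right) \left(- \frac{1}{66635}\right) + 32064 \cdot \frac{1}{493564} = \frac{178073}{66635} + \frac{8016}{123391} = \frac{22506751703}{8222159285} \approx 2.7373$)
$R{\left(w \right)} = -477$
$\frac{E}{R{\left(-934 \right)}} = \frac{22506751703}{8222159285 \left(-477\right)} = \frac{22506751703}{8222159285} \left(- \frac{1}{477}\right) = - \frac{22506751703}{3921969978945}$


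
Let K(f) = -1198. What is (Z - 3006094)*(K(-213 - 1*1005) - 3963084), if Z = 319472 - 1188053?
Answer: 15360304358350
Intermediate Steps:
Z = -868581
(Z - 3006094)*(K(-213 - 1*1005) - 3963084) = (-868581 - 3006094)*(-1198 - 3963084) = -3874675*(-3964282) = 15360304358350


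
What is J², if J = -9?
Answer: 81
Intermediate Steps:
J² = (-9)² = 81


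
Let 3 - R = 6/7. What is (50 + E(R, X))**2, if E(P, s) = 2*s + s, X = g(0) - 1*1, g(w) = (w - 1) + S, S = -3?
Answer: 1225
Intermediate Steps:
R = 15/7 (R = 3 - 6/7 = 15/7 ≈ 2.1429)
g(w) = -4 + w (g(w) = (w - 1) - 3 = (-1 + w) - 3 = -4 + w)
X = -5 (X = (-4 + 0) - 1*1 = -4 - 1 = -5)
E(P, s) = 3*s
(50 + E(R, X))**2 = (50 + 3*(-5))**2 = (50 - 15)**2 = 35**2 = 1225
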